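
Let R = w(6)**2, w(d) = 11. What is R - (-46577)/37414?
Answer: 4573671/37414 ≈ 122.24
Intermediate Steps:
R = 121 (R = 11**2 = 121)
R - (-46577)/37414 = 121 - (-46577)/37414 = 121 - 1*(-46577/37414) = 121 + 46577/37414 = 4573671/37414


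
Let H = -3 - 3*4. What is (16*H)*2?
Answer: -480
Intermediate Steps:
H = -15 (H = -3 - 12 = -15)
(16*H)*2 = (16*(-15))*2 = -240*2 = -480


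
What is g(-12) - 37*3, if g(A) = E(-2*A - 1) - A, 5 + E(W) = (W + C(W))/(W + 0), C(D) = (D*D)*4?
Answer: -11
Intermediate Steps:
C(D) = 4*D**2 (C(D) = D**2*4 = 4*D**2)
E(W) = -5 + (W + 4*W**2)/W (E(W) = -5 + (W + 4*W**2)/(W + 0) = -5 + (W + 4*W**2)/W)
g(A) = -8 - 9*A (g(A) = (-4 + 4*(-2*A - 1)) - A = (-4 + 4*(-1 - 2*A)) - A = (-4 + (-4 - 8*A)) - A = (-8 - 8*A) - A = -8 - 9*A)
g(-12) - 37*3 = (-8 - 9*(-12)) - 37*3 = (-8 + 108) - 111 = 100 - 111 = -11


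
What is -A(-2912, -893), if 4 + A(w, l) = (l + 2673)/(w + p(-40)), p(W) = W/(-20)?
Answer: 1342/291 ≈ 4.6117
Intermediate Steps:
p(W) = -W/20 (p(W) = W*(-1/20) = -W/20)
A(w, l) = -4 + (2673 + l)/(2 + w) (A(w, l) = -4 + (l + 2673)/(w - 1/20*(-40)) = -4 + (2673 + l)/(w + 2) = -4 + (2673 + l)/(2 + w))
-A(-2912, -893) = -(2665 - 893 - 4*(-2912))/(2 - 2912) = -(2665 - 893 + 11648)/(-2910) = -(-1)*13420/2910 = -1*(-1342/291) = 1342/291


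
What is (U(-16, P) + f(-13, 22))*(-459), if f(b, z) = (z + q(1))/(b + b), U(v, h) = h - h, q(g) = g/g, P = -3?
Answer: 10557/26 ≈ 406.04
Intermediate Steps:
q(g) = 1
U(v, h) = 0
f(b, z) = (1 + z)/(2*b) (f(b, z) = (z + 1)/(b + b) = (1 + z)/((2*b)) = (1 + z)*(1/(2*b)) = (1 + z)/(2*b))
(U(-16, P) + f(-13, 22))*(-459) = (0 + (½)*(1 + 22)/(-13))*(-459) = (0 + (½)*(-1/13)*23)*(-459) = (0 - 23/26)*(-459) = -23/26*(-459) = 10557/26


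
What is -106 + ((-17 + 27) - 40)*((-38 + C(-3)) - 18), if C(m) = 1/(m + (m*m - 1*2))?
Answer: 3133/2 ≈ 1566.5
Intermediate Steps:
C(m) = 1/(-2 + m + m²) (C(m) = 1/(m + (m² - 2)) = 1/(m + (-2 + m²)) = 1/(-2 + m + m²))
-106 + ((-17 + 27) - 40)*((-38 + C(-3)) - 18) = -106 + ((-17 + 27) - 40)*((-38 + 1/(-2 - 3 + (-3)²)) - 18) = -106 + (10 - 40)*((-38 + 1/(-2 - 3 + 9)) - 18) = -106 - 30*((-38 + 1/4) - 18) = -106 - 30*((-38 + ¼) - 18) = -106 - 30*(-151/4 - 18) = -106 - 30*(-223/4) = -106 + 3345/2 = 3133/2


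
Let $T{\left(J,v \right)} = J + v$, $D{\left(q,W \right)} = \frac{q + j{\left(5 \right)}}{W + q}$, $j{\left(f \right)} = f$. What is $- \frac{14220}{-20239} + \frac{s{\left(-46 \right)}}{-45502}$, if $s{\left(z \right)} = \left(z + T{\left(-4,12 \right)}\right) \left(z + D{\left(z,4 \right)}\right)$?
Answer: $\frac{12860640209}{19339214538} \approx 0.665$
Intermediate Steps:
$D{\left(q,W \right)} = \frac{5 + q}{W + q}$ ($D{\left(q,W \right)} = \frac{q + 5}{W + q} = \frac{5 + q}{W + q}$)
$s{\left(z \right)} = \left(8 + z\right) \left(z + \frac{5 + z}{4 + z}\right)$ ($s{\left(z \right)} = \left(z + \left(-4 + 12\right)\right) \left(z + \frac{5 + z}{4 + z}\right) = \left(z + 8\right) \left(z + \frac{5 + z}{4 + z}\right) = \left(8 + z\right) \left(z + \frac{5 + z}{4 + z}\right)$)
$- \frac{14220}{-20239} + \frac{s{\left(-46 \right)}}{-45502} = - \frac{14220}{-20239} + \frac{\frac{1}{4 - 46} \left(40 + \left(-46\right)^{3} + 13 \left(-46\right)^{2} + 45 \left(-46\right)\right)}{-45502} = \left(-14220\right) \left(- \frac{1}{20239}\right) + \frac{40 - 97336 + 13 \cdot 2116 - 2070}{-42} \left(- \frac{1}{45502}\right) = \frac{14220}{20239} + - \frac{40 - 97336 + 27508 - 2070}{42} \left(- \frac{1}{45502}\right) = \frac{14220}{20239} + \left(- \frac{1}{42}\right) \left(-71858\right) \left(- \frac{1}{45502}\right) = \frac{14220}{20239} + \frac{35929}{21} \left(- \frac{1}{45502}\right) = \frac{14220}{20239} - \frac{35929}{955542} = \frac{12860640209}{19339214538}$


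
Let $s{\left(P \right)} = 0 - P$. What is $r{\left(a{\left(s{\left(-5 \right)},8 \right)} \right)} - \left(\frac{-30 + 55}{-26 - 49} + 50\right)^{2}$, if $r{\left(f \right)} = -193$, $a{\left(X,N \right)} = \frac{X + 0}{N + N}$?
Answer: $- \frac{23938}{9} \approx -2659.8$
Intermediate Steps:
$s{\left(P \right)} = - P$
$a{\left(X,N \right)} = \frac{X}{2 N}$
$r{\left(a{\left(s{\left(-5 \right)},8 \right)} \right)} - \left(\frac{-30 + 55}{-26 - 49} + 50\right)^{2} = -193 - \left(\frac{-30 + 55}{-26 - 49} + 50\right)^{2} = -193 - \left(\frac{25}{-75} + 50\right)^{2} = -193 - \left(25 \left(- \frac{1}{75}\right) + 50\right)^{2} = -193 - \left(- \frac{1}{3} + 50\right)^{2} = -193 - \left(\frac{149}{3}\right)^{2} = -193 - \frac{22201}{9} = - \frac{23938}{9}$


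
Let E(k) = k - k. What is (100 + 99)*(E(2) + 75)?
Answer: 14925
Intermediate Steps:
E(k) = 0
(100 + 99)*(E(2) + 75) = (100 + 99)*(0 + 75) = 199*75 = 14925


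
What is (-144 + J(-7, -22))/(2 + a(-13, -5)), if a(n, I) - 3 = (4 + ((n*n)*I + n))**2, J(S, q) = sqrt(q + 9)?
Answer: -48/243107 + I*sqrt(13)/729321 ≈ -0.00019744 + 4.9437e-6*I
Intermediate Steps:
J(S, q) = sqrt(9 + q)
a(n, I) = 3 + (4 + n + I*n**2)**2 (a(n, I) = 3 + (4 + ((n*n)*I + n))**2 = 3 + (4 + (n**2*I + n))**2 = 3 + (4 + (I*n**2 + n))**2 = 3 + (4 + (n + I*n**2))**2 = 3 + (4 + n + I*n**2)**2)
(-144 + J(-7, -22))/(2 + a(-13, -5)) = (-144 + sqrt(9 - 22))/(2 + (3 + (4 - 13 - 5*(-13)**2)**2)) = (-144 + sqrt(-13))/(2 + (3 + (4 - 13 - 5*169)**2)) = (-144 + I*sqrt(13))/(2 + (3 + (4 - 13 - 845)**2)) = (-144 + I*sqrt(13))/(2 + (3 + (-854)**2)) = (-144 + I*sqrt(13))/(2 + (3 + 729316)) = (-144 + I*sqrt(13))/(2 + 729319) = (-144 + I*sqrt(13))/729321 = (-144 + I*sqrt(13))*(1/729321) = -48/243107 + I*sqrt(13)/729321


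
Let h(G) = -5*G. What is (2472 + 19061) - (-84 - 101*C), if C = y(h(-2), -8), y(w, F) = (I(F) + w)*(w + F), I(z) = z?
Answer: 22021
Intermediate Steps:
y(w, F) = (F + w)² (y(w, F) = (F + w)*(w + F) = (F + w)*(F + w) = (F + w)²)
C = 4 (C = (-8)² + (-5*(-2))² + 2*(-8)*(-5*(-2)) = 64 + 10² + 2*(-8)*10 = 64 + 100 - 160 = 4)
(2472 + 19061) - (-84 - 101*C) = (2472 + 19061) - (-84 - 101*4) = 21533 - (-84 - 404) = 21533 - 1*(-488) = 21533 + 488 = 22021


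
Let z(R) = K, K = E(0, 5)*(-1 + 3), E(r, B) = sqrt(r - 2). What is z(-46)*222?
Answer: 444*I*sqrt(2) ≈ 627.91*I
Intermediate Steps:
E(r, B) = sqrt(-2 + r)
K = 2*I*sqrt(2) (K = sqrt(-2 + 0)*(-1 + 3) = sqrt(-2)*2 = (I*sqrt(2))*2 = 2*I*sqrt(2) ≈ 2.8284*I)
z(R) = 2*I*sqrt(2)
z(-46)*222 = (2*I*sqrt(2))*222 = 444*I*sqrt(2)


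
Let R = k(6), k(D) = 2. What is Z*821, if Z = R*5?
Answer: 8210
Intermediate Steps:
R = 2
Z = 10 (Z = 2*5 = 10)
Z*821 = 10*821 = 8210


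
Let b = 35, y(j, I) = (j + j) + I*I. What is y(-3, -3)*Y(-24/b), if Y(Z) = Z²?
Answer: 1728/1225 ≈ 1.4106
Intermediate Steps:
y(j, I) = I² + 2*j (y(j, I) = 2*j + I² = I² + 2*j)
y(-3, -3)*Y(-24/b) = ((-3)² + 2*(-3))*(-24/35)² = (9 - 6)*(-24*1/35)² = 3*(-24/35)² = 3*(576/1225) = 1728/1225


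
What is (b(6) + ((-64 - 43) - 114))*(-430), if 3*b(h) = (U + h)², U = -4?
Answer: 283370/3 ≈ 94457.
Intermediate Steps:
b(h) = (-4 + h)²/3
(b(6) + ((-64 - 43) - 114))*(-430) = ((-4 + 6)²/3 + ((-64 - 43) - 114))*(-430) = ((⅓)*2² + (-107 - 114))*(-430) = ((⅓)*4 - 221)*(-430) = (4/3 - 221)*(-430) = -659/3*(-430) = 283370/3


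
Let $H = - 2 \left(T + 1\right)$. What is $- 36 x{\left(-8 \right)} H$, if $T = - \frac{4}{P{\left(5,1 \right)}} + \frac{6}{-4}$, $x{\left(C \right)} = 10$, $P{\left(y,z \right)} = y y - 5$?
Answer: $-504$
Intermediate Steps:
$P{\left(y,z \right)} = -5 + y^{2}$ ($P{\left(y,z \right)} = y^{2} - 5 = -5 + y^{2}$)
$T = - \frac{17}{10}$ ($T = - \frac{4}{-5 + 5^{2}} + \frac{6}{-4} = - \frac{4}{-5 + 25} + 6 \left(- \frac{1}{4}\right) = - \frac{4}{20} - \frac{3}{2} = \left(-4\right) \frac{1}{20} - \frac{3}{2} = - \frac{1}{5} - \frac{3}{2} = - \frac{17}{10} \approx -1.7$)
$H = \frac{7}{5}$ ($H = - 2 \left(- \frac{17}{10} + 1\right) = \left(-2\right) \left(- \frac{7}{10}\right) = \frac{7}{5} \approx 1.4$)
$- 36 x{\left(-8 \right)} H = \left(-36\right) 10 \cdot \frac{7}{5} = \left(-360\right) \frac{7}{5} = -504$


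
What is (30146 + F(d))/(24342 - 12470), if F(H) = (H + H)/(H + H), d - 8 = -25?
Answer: 30147/11872 ≈ 2.5393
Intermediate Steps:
d = -17 (d = 8 - 25 = -17)
F(H) = 1 (F(H) = (2*H)/((2*H)) = (2*H)*(1/(2*H)) = 1)
(30146 + F(d))/(24342 - 12470) = (30146 + 1)/(24342 - 12470) = 30147/11872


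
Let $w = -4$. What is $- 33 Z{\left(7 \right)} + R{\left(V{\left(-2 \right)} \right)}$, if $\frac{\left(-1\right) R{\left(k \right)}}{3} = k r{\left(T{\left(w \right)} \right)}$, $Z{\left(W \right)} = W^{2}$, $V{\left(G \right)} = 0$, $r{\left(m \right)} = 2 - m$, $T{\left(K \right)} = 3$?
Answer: $-1617$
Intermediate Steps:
$R{\left(k \right)} = 3 k$ ($R{\left(k \right)} = - 3 k \left(2 - 3\right) = - 3 k \left(-1\right) = - 3 \left(- k\right) = 3 k$)
$- 33 Z{\left(7 \right)} + R{\left(V{\left(-2 \right)} \right)} = - 33 \cdot 7^{2} + 3 \cdot 0 = \left(-33\right) 49 + 0 = -1617 + 0 = -1617$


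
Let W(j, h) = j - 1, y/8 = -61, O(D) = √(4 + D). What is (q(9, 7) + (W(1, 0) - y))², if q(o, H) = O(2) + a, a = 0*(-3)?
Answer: (488 + √6)² ≈ 2.4054e+5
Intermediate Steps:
y = -488 (y = 8*(-61) = -488)
a = 0
W(j, h) = -1 + j
q(o, H) = √6 (q(o, H) = √(4 + 2) + 0 = √6 + 0 = √6)
(q(9, 7) + (W(1, 0) - y))² = (√6 + ((-1 + 1) - 1*(-488)))² = (√6 + (0 + 488))² = (√6 + 488)² = (488 + √6)²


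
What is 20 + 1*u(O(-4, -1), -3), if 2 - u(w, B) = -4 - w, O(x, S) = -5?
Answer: 21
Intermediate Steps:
u(w, B) = 6 + w (u(w, B) = 2 - (-4 - w) = 2 + (4 + w) = 6 + w)
20 + 1*u(O(-4, -1), -3) = 20 + 1*(6 - 5) = 20 + 1*1 = 20 + 1 = 21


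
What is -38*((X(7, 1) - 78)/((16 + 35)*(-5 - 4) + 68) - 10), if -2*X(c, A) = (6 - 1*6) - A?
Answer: 145635/391 ≈ 372.47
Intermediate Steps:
X(c, A) = A/2 (X(c, A) = -((6 - 1*6) - A)/2 = -((6 - 6) - A)/2 = -(0 - A)/2 = -(-1)*A/2 = A/2)
-38*((X(7, 1) - 78)/((16 + 35)*(-5 - 4) + 68) - 10) = -38*(((½)*1 - 78)/((16 + 35)*(-5 - 4) + 68) - 10) = -38*((½ - 78)/(51*(-9) + 68) - 10) = -38*(-155/(2*(-459 + 68)) - 10) = -38*(-155/2/(-391) - 10) = -38*(-155/2*(-1/391) - 10) = -38*(155/782 - 10) = -38*(-7665/782) = 145635/391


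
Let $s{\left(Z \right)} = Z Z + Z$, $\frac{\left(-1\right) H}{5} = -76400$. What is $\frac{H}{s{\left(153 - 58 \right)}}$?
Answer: $\frac{4775}{114} \approx 41.886$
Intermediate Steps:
$H = 382000$ ($H = \left(-5\right) \left(-76400\right) = 382000$)
$s{\left(Z \right)} = Z + Z^{2}$ ($s{\left(Z \right)} = Z^{2} + Z = Z + Z^{2}$)
$\frac{H}{s{\left(153 - 58 \right)}} = \frac{382000}{\left(153 - 58\right) \left(1 + \left(153 - 58\right)\right)} = \frac{382000}{95 \left(1 + 95\right)} = \frac{382000}{95 \cdot 96} = \frac{382000}{9120} = 382000 \cdot \frac{1}{9120} = \frac{4775}{114}$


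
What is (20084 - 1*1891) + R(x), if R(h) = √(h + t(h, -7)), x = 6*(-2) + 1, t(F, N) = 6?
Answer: 18193 + I*√5 ≈ 18193.0 + 2.2361*I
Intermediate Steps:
x = -11 (x = -12 + 1 = -11)
R(h) = √(6 + h) (R(h) = √(h + 6) = √(6 + h))
(20084 - 1*1891) + R(x) = (20084 - 1*1891) + √(6 - 11) = (20084 - 1891) + √(-5) = 18193 + I*√5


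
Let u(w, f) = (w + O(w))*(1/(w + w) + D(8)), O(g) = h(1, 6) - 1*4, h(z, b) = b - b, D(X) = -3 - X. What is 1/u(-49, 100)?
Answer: 98/57187 ≈ 0.0017137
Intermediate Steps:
h(z, b) = 0
O(g) = -4 (O(g) = 0 - 1*4 = 0 - 4 = -4)
u(w, f) = (-11 + 1/(2*w))*(-4 + w) (u(w, f) = (w - 4)*(1/(w + w) + (-3 - 1*8)) = (-4 + w)*(1/(2*w) + (-3 - 8)) = (-4 + w)*(1/(2*w) - 11) = (-4 + w)*(-11 + 1/(2*w)) = (-11 + 1/(2*w))*(-4 + w))
1/u(-49, 100) = 1/(89/2 - 11*(-49) - 2/(-49)) = 1/(89/2 + 539 - 2*(-1/49)) = 1/(89/2 + 539 + 2/49) = 1/(57187/98) = 98/57187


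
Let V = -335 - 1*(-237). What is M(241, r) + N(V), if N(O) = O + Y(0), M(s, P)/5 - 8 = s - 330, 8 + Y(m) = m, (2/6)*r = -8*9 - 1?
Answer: -511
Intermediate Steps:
V = -98 (V = -335 + 237 = -98)
r = -219 (r = 3*(-8*9 - 1) = 3*(-72 - 1) = 3*(-73) = -219)
Y(m) = -8 + m
M(s, P) = -1610 + 5*s (M(s, P) = 40 + 5*(s - 330) = 40 + 5*(-330 + s) = 40 + (-1650 + 5*s) = -1610 + 5*s)
N(O) = -8 + O (N(O) = O + (-8 + 0) = O - 8 = -8 + O)
M(241, r) + N(V) = (-1610 + 5*241) + (-8 - 98) = (-1610 + 1205) - 106 = -405 - 106 = -511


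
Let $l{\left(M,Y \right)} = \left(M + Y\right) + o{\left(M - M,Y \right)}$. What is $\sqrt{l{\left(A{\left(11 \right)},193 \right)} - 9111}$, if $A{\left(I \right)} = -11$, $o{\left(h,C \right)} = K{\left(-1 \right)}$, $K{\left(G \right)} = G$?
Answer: $i \sqrt{8930} \approx 94.499 i$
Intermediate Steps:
$o{\left(h,C \right)} = -1$
$l{\left(M,Y \right)} = -1 + M + Y$ ($l{\left(M,Y \right)} = \left(M + Y\right) - 1 = -1 + M + Y$)
$\sqrt{l{\left(A{\left(11 \right)},193 \right)} - 9111} = \sqrt{\left(-1 - 11 + 193\right) - 9111} = \sqrt{181 - 9111} = \sqrt{-8930} = i \sqrt{8930}$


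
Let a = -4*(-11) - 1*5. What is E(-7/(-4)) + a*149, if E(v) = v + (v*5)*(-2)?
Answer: 23181/4 ≈ 5795.3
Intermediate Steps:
a = 39 (a = 44 - 5 = 39)
E(v) = -9*v (E(v) = v + (5*v)*(-2) = v - 10*v = -9*v)
E(-7/(-4)) + a*149 = -(-63)/(-4) + 39*149 = -(-63)*(-1)/4 + 5811 = -9*7/4 + 5811 = -63/4 + 5811 = 23181/4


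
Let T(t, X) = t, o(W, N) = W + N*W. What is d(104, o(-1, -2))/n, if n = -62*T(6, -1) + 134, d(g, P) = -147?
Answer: 21/34 ≈ 0.61765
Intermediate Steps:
n = -238 (n = -62*6 + 134 = -372 + 134 = -238)
d(104, o(-1, -2))/n = -147/(-238) = -147*(-1/238) = 21/34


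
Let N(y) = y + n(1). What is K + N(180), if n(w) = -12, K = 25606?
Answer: 25774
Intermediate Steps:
N(y) = -12 + y (N(y) = y - 12 = -12 + y)
K + N(180) = 25606 + (-12 + 180) = 25606 + 168 = 25774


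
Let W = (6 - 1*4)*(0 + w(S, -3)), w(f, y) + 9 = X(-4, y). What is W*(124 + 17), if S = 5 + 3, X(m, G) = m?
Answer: -3666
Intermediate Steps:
S = 8
w(f, y) = -13 (w(f, y) = -9 - 4 = -13)
W = -26 (W = (6 - 1*4)*(0 - 13) = (6 - 4)*(-13) = 2*(-13) = -26)
W*(124 + 17) = -26*(124 + 17) = -26*141 = -3666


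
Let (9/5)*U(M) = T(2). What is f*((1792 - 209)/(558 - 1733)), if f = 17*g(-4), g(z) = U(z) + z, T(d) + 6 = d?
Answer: 1507016/10575 ≈ 142.51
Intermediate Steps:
T(d) = -6 + d
U(M) = -20/9 (U(M) = 5*(-6 + 2)/9 = (5/9)*(-4) = -20/9)
g(z) = -20/9 + z
f = -952/9 (f = 17*(-20/9 - 4) = 17*(-56/9) = -952/9 ≈ -105.78)
f*((1792 - 209)/(558 - 1733)) = -952*(1792 - 209)/(9*(558 - 1733)) = -1507016/(9*(-1175)) = -1507016*(-1)/(9*1175) = -952/9*(-1583/1175) = 1507016/10575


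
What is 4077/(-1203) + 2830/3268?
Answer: -1653191/655234 ≈ -2.5231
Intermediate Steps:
4077/(-1203) + 2830/3268 = 4077*(-1/1203) + 2830*(1/3268) = -1359/401 + 1415/1634 = -1653191/655234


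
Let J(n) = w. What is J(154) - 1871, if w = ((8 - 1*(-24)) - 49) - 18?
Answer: -1906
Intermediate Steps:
w = -35 (w = ((8 + 24) - 49) - 18 = (32 - 49) - 18 = -17 - 18 = -35)
J(n) = -35
J(154) - 1871 = -35 - 1871 = -1906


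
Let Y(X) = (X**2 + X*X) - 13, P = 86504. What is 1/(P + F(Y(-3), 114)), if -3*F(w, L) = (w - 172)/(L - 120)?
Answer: 18/1556905 ≈ 1.1561e-5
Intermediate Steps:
Y(X) = -13 + 2*X**2 (Y(X) = (X**2 + X**2) - 13 = 2*X**2 - 13 = -13 + 2*X**2)
F(w, L) = -(-172 + w)/(3*(-120 + L)) (F(w, L) = -(w - 172)/(3*(L - 120)) = -(-172 + w)/(3*(-120 + L)))
1/(P + F(Y(-3), 114)) = 1/(86504 + (172 - (-13 + 2*(-3)**2))/(3*(-120 + 114))) = 1/(86504 + (1/3)*(172 - (-13 + 2*9))/(-6)) = 1/(86504 + (1/3)*(-1/6)*(172 - (-13 + 18))) = 1/(86504 + (1/3)*(-1/6)*(172 - 1*5)) = 1/(86504 + (1/3)*(-1/6)*(172 - 5)) = 1/(86504 + (1/3)*(-1/6)*167) = 1/(86504 - 167/18) = 1/(1556905/18) = 18/1556905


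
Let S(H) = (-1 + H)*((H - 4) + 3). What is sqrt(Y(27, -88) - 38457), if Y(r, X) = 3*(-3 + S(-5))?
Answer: 3*I*sqrt(4262) ≈ 195.85*I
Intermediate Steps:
S(H) = (-1 + H)**2 (S(H) = (-1 + H)*((-4 + H) + 3) = (-1 + H)*(-1 + H) = (-1 + H)**2)
Y(r, X) = 99 (Y(r, X) = 3*(-3 + (-1 - 5)**2) = 3*(-3 + (-6)**2) = 3*(-3 + 36) = 3*33 = 99)
sqrt(Y(27, -88) - 38457) = sqrt(99 - 38457) = sqrt(-38358) = 3*I*sqrt(4262)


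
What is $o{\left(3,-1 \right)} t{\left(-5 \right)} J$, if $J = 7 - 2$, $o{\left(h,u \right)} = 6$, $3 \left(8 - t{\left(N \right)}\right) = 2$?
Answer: $220$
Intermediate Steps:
$t{\left(N \right)} = \frac{22}{3}$ ($t{\left(N \right)} = 8 - \frac{2}{3} = \frac{22}{3}$)
$J = 5$
$o{\left(3,-1 \right)} t{\left(-5 \right)} J = 6 \cdot \frac{22}{3} \cdot 5 = 44 \cdot 5 = 220$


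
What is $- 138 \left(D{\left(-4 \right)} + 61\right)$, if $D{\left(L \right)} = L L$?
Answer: $-10626$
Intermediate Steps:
$D{\left(L \right)} = L^{2}$
$- 138 \left(D{\left(-4 \right)} + 61\right) = - 138 \left(\left(-4\right)^{2} + 61\right) = - 138 \left(16 + 61\right) = \left(-138\right) 77 = -10626$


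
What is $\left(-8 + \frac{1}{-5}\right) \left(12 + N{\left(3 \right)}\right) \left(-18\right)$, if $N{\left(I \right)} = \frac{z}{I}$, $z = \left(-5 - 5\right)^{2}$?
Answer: $\frac{33456}{5} \approx 6691.2$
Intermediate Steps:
$z = 100$ ($z = \left(-5 - 5\right)^{2} = \left(-10\right)^{2} = 100$)
$N{\left(I \right)} = \frac{100}{I}$
$\left(-8 + \frac{1}{-5}\right) \left(12 + N{\left(3 \right)}\right) \left(-18\right) = \left(-8 + \frac{1}{-5}\right) \left(12 + \frac{100}{3}\right) \left(-18\right) = \left(-8 - \frac{1}{5}\right) \left(12 + 100 \cdot \frac{1}{3}\right) \left(-18\right) = - \frac{41 \left(12 + \frac{100}{3}\right)}{5} \left(-18\right) = \left(- \frac{41}{5}\right) \frac{136}{3} \left(-18\right) = \left(- \frac{5576}{15}\right) \left(-18\right) = \frac{33456}{5}$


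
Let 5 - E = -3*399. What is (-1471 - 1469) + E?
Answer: -1738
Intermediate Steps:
E = 1202 (E = 5 - (-3)*399 = 5 - 1*(-1197) = 5 + 1197 = 1202)
(-1471 - 1469) + E = (-1471 - 1469) + 1202 = -2940 + 1202 = -1738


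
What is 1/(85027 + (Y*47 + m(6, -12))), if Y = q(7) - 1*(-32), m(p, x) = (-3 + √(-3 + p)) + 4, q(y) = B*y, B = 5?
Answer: 88177/7775183326 - √3/7775183326 ≈ 1.1341e-5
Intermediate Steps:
q(y) = 5*y
m(p, x) = 1 + √(-3 + p)
Y = 67 (Y = 5*7 - 1*(-32) = 35 + 32 = 67)
1/(85027 + (Y*47 + m(6, -12))) = 1/(85027 + (67*47 + (1 + √(-3 + 6)))) = 1/(85027 + (3149 + (1 + √3))) = 1/(85027 + (3150 + √3)) = 1/(88177 + √3)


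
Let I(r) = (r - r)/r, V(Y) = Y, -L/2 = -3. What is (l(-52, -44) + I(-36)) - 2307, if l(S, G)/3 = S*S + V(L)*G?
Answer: 5013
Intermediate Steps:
L = 6 (L = -2*(-3) = 6)
l(S, G) = 3*S² + 18*G (l(S, G) = 3*(S*S + 6*G) = 3*(S² + 6*G) = 3*S² + 18*G)
I(r) = 0 (I(r) = 0/r = 0)
(l(-52, -44) + I(-36)) - 2307 = ((3*(-52)² + 18*(-44)) + 0) - 2307 = ((3*2704 - 792) + 0) - 2307 = ((8112 - 792) + 0) - 2307 = (7320 + 0) - 2307 = 7320 - 2307 = 5013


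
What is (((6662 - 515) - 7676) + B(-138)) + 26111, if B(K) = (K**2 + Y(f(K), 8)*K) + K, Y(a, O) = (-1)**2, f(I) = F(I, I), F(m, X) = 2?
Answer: 43350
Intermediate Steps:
f(I) = 2
Y(a, O) = 1
B(K) = K**2 + 2*K (B(K) = (K**2 + 1*K) + K = (K**2 + K) + K = (K + K**2) + K = K**2 + 2*K)
(((6662 - 515) - 7676) + B(-138)) + 26111 = (((6662 - 515) - 7676) - 138*(2 - 138)) + 26111 = ((6147 - 7676) - 138*(-136)) + 26111 = (-1529 + 18768) + 26111 = 17239 + 26111 = 43350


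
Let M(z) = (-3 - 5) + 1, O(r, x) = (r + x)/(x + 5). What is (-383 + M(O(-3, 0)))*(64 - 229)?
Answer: 64350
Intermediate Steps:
O(r, x) = (r + x)/(5 + x)
M(z) = -7 (M(z) = -8 + 1 = -7)
(-383 + M(O(-3, 0)))*(64 - 229) = (-383 - 7)*(64 - 229) = -390*(-165) = 64350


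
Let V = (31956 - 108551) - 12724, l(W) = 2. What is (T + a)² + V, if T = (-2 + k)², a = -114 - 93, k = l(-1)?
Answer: -46470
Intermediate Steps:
k = 2
a = -207
V = -89319 (V = -76595 - 12724 = -89319)
T = 0 (T = (-2 + 2)² = 0² = 0)
(T + a)² + V = (0 - 207)² - 89319 = (-207)² - 89319 = 42849 - 89319 = -46470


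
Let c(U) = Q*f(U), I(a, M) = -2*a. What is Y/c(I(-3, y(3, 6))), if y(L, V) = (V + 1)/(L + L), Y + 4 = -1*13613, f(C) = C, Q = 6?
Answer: -1513/4 ≈ -378.25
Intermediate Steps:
Y = -13617 (Y = -4 - 1*13613 = -4 - 13613 = -13617)
y(L, V) = (1 + V)/(2*L) (y(L, V) = (1 + V)/((2*L)) = (1 + V)*(1/(2*L)) = (1 + V)/(2*L))
c(U) = 6*U
Y/c(I(-3, y(3, 6))) = -13617/(6*(-2*(-3))) = -13617/(6*6) = -13617/36 = -13617*1/36 = -1513/4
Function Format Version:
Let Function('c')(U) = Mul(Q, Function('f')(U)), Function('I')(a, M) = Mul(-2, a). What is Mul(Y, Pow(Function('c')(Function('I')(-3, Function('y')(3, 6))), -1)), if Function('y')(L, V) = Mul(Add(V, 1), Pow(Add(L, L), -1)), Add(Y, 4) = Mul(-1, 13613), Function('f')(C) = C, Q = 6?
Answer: Rational(-1513, 4) ≈ -378.25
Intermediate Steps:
Y = -13617 (Y = Add(-4, Mul(-1, 13613)) = Add(-4, -13613) = -13617)
Function('y')(L, V) = Mul(Rational(1, 2), Pow(L, -1), Add(1, V)) (Function('y')(L, V) = Mul(Add(1, V), Pow(Mul(2, L), -1)) = Mul(Add(1, V), Mul(Rational(1, 2), Pow(L, -1))) = Mul(Rational(1, 2), Pow(L, -1), Add(1, V)))
Function('c')(U) = Mul(6, U)
Mul(Y, Pow(Function('c')(Function('I')(-3, Function('y')(3, 6))), -1)) = Mul(-13617, Pow(Mul(6, Mul(-2, -3)), -1)) = Mul(-13617, Pow(Mul(6, 6), -1)) = Mul(-13617, Pow(36, -1)) = Mul(-13617, Rational(1, 36)) = Rational(-1513, 4)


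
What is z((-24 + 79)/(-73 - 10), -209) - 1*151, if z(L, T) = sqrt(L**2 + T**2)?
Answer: -151 + 11*sqrt(2486954)/83 ≈ 58.001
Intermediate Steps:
z((-24 + 79)/(-73 - 10), -209) - 1*151 = sqrt(((-24 + 79)/(-73 - 10))**2 + (-209)**2) - 1*151 = sqrt((55/(-83))**2 + 43681) - 151 = sqrt((55*(-1/83))**2 + 43681) - 151 = sqrt((-55/83)**2 + 43681) - 151 = sqrt(3025/6889 + 43681) - 151 = sqrt(300921434/6889) - 151 = 11*sqrt(2486954)/83 - 151 = -151 + 11*sqrt(2486954)/83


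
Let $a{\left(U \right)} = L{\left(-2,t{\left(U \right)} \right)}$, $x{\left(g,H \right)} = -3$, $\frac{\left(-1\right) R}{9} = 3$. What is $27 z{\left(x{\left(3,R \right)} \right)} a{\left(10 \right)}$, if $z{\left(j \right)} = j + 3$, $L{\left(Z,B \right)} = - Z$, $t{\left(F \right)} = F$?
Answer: $0$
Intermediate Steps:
$R = -27$ ($R = \left(-9\right) 3 = -27$)
$a{\left(U \right)} = 2$ ($a{\left(U \right)} = \left(-1\right) \left(-2\right) = 2$)
$z{\left(j \right)} = 3 + j$
$27 z{\left(x{\left(3,R \right)} \right)} a{\left(10 \right)} = 27 \left(3 - 3\right) 2 = 27 \cdot 0 \cdot 2 = 0 \cdot 2 = 0$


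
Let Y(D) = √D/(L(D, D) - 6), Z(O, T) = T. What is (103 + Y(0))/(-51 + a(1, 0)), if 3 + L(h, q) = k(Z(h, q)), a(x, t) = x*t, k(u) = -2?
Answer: -103/51 ≈ -2.0196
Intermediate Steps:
a(x, t) = t*x
L(h, q) = -5 (L(h, q) = -3 - 2 = -5)
Y(D) = -√D/11 (Y(D) = √D/(-5 - 6) = √D/(-11) = -√D/11)
(103 + Y(0))/(-51 + a(1, 0)) = (103 - √0/11)/(-51 + 0*1) = (103 - 1/11*0)/(-51 + 0) = (103 + 0)/(-51) = 103*(-1/51) = -103/51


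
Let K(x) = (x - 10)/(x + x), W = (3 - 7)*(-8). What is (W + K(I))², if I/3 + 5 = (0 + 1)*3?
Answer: 10000/9 ≈ 1111.1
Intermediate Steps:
W = 32 (W = -4*(-8) = 32)
I = -6 (I = -15 + 3*((0 + 1)*3) = -15 + 3*(1*3) = -15 + 3*3 = -15 + 9 = -6)
K(x) = (-10 + x)/(2*x) (K(x) = (-10 + x)/((2*x)) = (-10 + x)*(1/(2*x)) = (-10 + x)/(2*x))
(W + K(I))² = (32 + (½)*(-10 - 6)/(-6))² = (32 + (½)*(-⅙)*(-16))² = (32 + 4/3)² = (100/3)² = 10000/9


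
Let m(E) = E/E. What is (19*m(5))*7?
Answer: 133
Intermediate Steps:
m(E) = 1
(19*m(5))*7 = (19*1)*7 = 19*7 = 133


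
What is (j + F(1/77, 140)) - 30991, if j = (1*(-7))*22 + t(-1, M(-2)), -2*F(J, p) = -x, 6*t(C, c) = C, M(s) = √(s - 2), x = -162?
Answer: -187357/6 ≈ -31226.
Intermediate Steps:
M(s) = √(-2 + s)
t(C, c) = C/6
F(J, p) = -81 (F(J, p) = -(-1)*(-162)/2 = -½*162 = -81)
j = -925/6 (j = (1*(-7))*22 + (⅙)*(-1) = -7*22 - ⅙ = -154 - ⅙ = -925/6 ≈ -154.17)
(j + F(1/77, 140)) - 30991 = (-925/6 - 81) - 30991 = -1411/6 - 30991 = -187357/6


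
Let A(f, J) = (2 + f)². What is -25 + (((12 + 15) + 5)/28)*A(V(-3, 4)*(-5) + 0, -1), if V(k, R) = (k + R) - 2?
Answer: 31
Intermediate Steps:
V(k, R) = -2 + R + k (V(k, R) = (R + k) - 2 = -2 + R + k)
-25 + (((12 + 15) + 5)/28)*A(V(-3, 4)*(-5) + 0, -1) = -25 + (((12 + 15) + 5)/28)*(2 + ((-2 + 4 - 3)*(-5) + 0))² = -25 + ((27 + 5)*(1/28))*(2 + (-1*(-5) + 0))² = -25 + (32*(1/28))*(2 + (5 + 0))² = -25 + 8*(2 + 5)²/7 = -25 + (8/7)*7² = -25 + (8/7)*49 = -25 + 56 = 31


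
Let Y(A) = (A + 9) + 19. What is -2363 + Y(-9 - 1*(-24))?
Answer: -2320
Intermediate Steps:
Y(A) = 28 + A (Y(A) = (9 + A) + 19 = 28 + A)
-2363 + Y(-9 - 1*(-24)) = -2363 + (28 + (-9 - 1*(-24))) = -2363 + (28 + (-9 + 24)) = -2363 + (28 + 15) = -2363 + 43 = -2320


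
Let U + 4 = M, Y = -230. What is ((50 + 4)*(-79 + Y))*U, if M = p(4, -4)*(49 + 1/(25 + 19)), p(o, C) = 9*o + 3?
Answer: -700369821/22 ≈ -3.1835e+7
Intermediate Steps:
p(o, C) = 3 + 9*o
M = 84123/44 (M = (3 + 9*4)*(49 + 1/(25 + 19)) = (3 + 36)*(49 + 1/44) = 39*(49 + 1/44) = 39*(2157/44) = 84123/44 ≈ 1911.9)
U = 83947/44 (U = -4 + 84123/44 = 83947/44 ≈ 1907.9)
((50 + 4)*(-79 + Y))*U = ((50 + 4)*(-79 - 230))*(83947/44) = (54*(-309))*(83947/44) = -16686*83947/44 = -700369821/22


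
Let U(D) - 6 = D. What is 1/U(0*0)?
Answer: 1/6 ≈ 0.16667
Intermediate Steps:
U(D) = 6 + D
1/U(0*0) = 1/(6 + 0*0) = 1/(6 + 0) = 1/6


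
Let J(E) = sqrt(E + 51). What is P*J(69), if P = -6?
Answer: -12*sqrt(30) ≈ -65.727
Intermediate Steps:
J(E) = sqrt(51 + E)
P*J(69) = -6*sqrt(51 + 69) = -12*sqrt(30)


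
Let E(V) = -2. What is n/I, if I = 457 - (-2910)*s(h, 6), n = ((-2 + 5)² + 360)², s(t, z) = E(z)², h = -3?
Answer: 136161/12097 ≈ 11.256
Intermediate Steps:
s(t, z) = 4 (s(t, z) = (-2)² = 4)
n = 136161 (n = (3² + 360)² = (9 + 360)² = 369² = 136161)
I = 12097 (I = 457 - (-2910)*4 = 457 - 194*(-60) = 457 + 11640 = 12097)
n/I = 136161/12097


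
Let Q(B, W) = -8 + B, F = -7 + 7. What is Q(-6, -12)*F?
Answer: 0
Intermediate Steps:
F = 0
Q(-6, -12)*F = (-8 - 6)*0 = -14*0 = 0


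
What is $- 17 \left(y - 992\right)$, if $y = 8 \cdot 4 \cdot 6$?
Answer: $13600$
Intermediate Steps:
$y = 192$ ($y = 32 \cdot 6 = 192$)
$- 17 \left(y - 992\right) = - 17 \left(192 - 992\right) = \left(-17\right) \left(-800\right) = 13600$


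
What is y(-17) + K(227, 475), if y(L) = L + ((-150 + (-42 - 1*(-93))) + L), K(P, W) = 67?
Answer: -66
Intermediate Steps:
y(L) = -99 + 2*L (y(L) = L + ((-150 + (-42 + 93)) + L) = L + ((-150 + 51) + L) = L + (-99 + L) = -99 + 2*L)
y(-17) + K(227, 475) = (-99 + 2*(-17)) + 67 = (-99 - 34) + 67 = -133 + 67 = -66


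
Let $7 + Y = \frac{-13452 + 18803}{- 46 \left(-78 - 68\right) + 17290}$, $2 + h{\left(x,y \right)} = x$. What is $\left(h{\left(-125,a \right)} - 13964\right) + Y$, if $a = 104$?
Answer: $- \frac{338431237}{24006} \approx -14098.0$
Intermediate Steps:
$h{\left(x,y \right)} = -2 + x$
$Y = - \frac{162691}{24006}$ ($Y = -7 + \frac{-13452 + 18803}{- 46 \left(-78 - 68\right) + 17290} = -7 + \frac{5351}{\left(-46\right) \left(-146\right) + 17290} = -7 + \frac{5351}{6716 + 17290} = -7 + \frac{5351}{24006} = - \frac{162691}{24006} \approx -6.7771$)
$\left(h{\left(-125,a \right)} - 13964\right) + Y = \left(\left(-2 - 125\right) - 13964\right) - \frac{162691}{24006} = \left(-127 - 13964\right) - \frac{162691}{24006} = -14091 - \frac{162691}{24006} = - \frac{338431237}{24006}$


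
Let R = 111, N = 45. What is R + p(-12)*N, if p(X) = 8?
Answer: 471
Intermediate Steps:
R + p(-12)*N = 111 + 8*45 = 111 + 360 = 471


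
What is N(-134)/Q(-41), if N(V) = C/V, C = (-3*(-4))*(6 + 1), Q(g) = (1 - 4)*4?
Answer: 7/134 ≈ 0.052239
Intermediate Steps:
Q(g) = -12 (Q(g) = -3*4 = -12)
C = 84 (C = 12*7 = 84)
N(V) = 84/V
N(-134)/Q(-41) = (84/(-134))/(-12) = (84*(-1/134))*(-1/12) = -42/67*(-1/12) = 7/134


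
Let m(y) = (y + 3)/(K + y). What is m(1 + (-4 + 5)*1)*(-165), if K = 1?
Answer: -275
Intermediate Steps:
m(y) = (3 + y)/(1 + y) (m(y) = (y + 3)/(1 + y) = (3 + y)/(1 + y))
m(1 + (-4 + 5)*1)*(-165) = ((3 + (1 + (-4 + 5)*1))/(1 + (1 + (-4 + 5)*1)))*(-165) = ((3 + (1 + 1*1))/(1 + (1 + 1*1)))*(-165) = ((3 + (1 + 1))/(1 + (1 + 1)))*(-165) = ((3 + 2)/(1 + 2))*(-165) = (5/3)*(-165) = -275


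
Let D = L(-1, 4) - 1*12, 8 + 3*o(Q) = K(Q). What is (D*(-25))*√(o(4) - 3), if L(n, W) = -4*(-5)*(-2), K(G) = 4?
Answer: 1300*I*√39/3 ≈ 2706.2*I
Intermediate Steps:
o(Q) = -4/3 (o(Q) = -8/3 + (⅓)*4 = -8/3 + 4/3 = -4/3)
L(n, W) = -40 (L(n, W) = 20*(-2) = -40)
D = -52 (D = -40 - 1*12 = -40 - 12 = -52)
(D*(-25))*√(o(4) - 3) = (-52*(-25))*√(-4/3 - 3) = 1300*√(-13/3) = 1300*(I*√39/3) = 1300*I*√39/3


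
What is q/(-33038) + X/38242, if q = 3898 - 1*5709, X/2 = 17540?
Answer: 614114651/631719598 ≈ 0.97213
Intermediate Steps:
X = 35080 (X = 2*17540 = 35080)
q = -1811 (q = 3898 - 5709 = -1811)
q/(-33038) + X/38242 = -1811/(-33038) + 35080/38242 = -1811*(-1/33038) + 35080*(1/38242) = 1811/33038 + 17540/19121 = 614114651/631719598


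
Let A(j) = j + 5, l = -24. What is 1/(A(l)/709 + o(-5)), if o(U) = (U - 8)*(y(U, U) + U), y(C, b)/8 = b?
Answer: 709/414746 ≈ 0.0017095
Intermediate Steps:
A(j) = 5 + j
y(C, b) = 8*b
o(U) = 9*U*(-8 + U) (o(U) = (U - 8)*(8*U + U) = (-8 + U)*(9*U) = 9*U*(-8 + U))
1/(A(l)/709 + o(-5)) = 1/((5 - 24)/709 + 9*(-5)*(-8 - 5)) = 1/(-19*1/709 + 9*(-5)*(-13)) = 1/(-19/709 + 585) = 1/(414746/709) = 709/414746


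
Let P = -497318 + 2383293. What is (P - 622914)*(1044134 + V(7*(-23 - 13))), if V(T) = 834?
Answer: 1319858327048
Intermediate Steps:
P = 1885975
(P - 622914)*(1044134 + V(7*(-23 - 13))) = (1885975 - 622914)*(1044134 + 834) = 1263061*1044968 = 1319858327048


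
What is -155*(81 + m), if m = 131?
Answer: -32860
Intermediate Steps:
-155*(81 + m) = -155*(81 + 131) = -155*212 = -32860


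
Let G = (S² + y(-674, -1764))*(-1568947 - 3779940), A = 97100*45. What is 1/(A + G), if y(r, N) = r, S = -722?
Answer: -1/2784679691570 ≈ -3.5911e-13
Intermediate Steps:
A = 4369500
G = -2784684061070 (G = ((-722)² - 674)*(-1568947 - 3779940) = (521284 - 674)*(-5348887) = 520610*(-5348887) = -2784684061070)
1/(A + G) = 1/(4369500 - 2784684061070) = 1/(-2784679691570) = -1/2784679691570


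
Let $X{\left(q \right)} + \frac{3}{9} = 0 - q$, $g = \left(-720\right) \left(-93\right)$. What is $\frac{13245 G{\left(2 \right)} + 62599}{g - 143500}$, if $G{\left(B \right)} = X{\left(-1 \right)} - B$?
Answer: $- \frac{44939}{76540} \approx -0.58713$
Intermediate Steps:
$g = 66960$
$X{\left(q \right)} = - \frac{1}{3} - q$ ($X{\left(q \right)} = - \frac{1}{3} + \left(0 - q\right) = - \frac{1}{3} - q$)
$G{\left(B \right)} = \frac{2}{3} - B$ ($G{\left(B \right)} = \left(- \frac{1}{3} - -1\right) - B = \left(- \frac{1}{3} + 1\right) - B = \frac{2}{3} - B$)
$\frac{13245 G{\left(2 \right)} + 62599}{g - 143500} = \frac{13245 \left(\frac{2}{3} - 2\right) + 62599}{66960 - 143500} = \frac{13245 \left(\frac{2}{3} - 2\right) + 62599}{-76540} = \left(13245 \left(- \frac{4}{3}\right) + 62599\right) \left(- \frac{1}{76540}\right) = \left(-17660 + 62599\right) \left(- \frac{1}{76540}\right) = 44939 \left(- \frac{1}{76540}\right) = - \frac{44939}{76540}$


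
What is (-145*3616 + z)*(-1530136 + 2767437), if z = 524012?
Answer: -381088708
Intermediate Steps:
(-145*3616 + z)*(-1530136 + 2767437) = (-145*3616 + 524012)*(-1530136 + 2767437) = (-524320 + 524012)*1237301 = -308*1237301 = -381088708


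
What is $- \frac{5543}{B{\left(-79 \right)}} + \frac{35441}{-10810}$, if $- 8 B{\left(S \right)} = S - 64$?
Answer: $- \frac{484426703}{1545830} \approx -313.38$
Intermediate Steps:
$B{\left(S \right)} = 8 - \frac{S}{8}$ ($B{\left(S \right)} = - \frac{S - 64}{8} = - \frac{-64 + S}{8} = 8 - \frac{S}{8}$)
$- \frac{5543}{B{\left(-79 \right)}} + \frac{35441}{-10810} = - \frac{5543}{8 - - \frac{79}{8}} + \frac{35441}{-10810} = - \frac{5543}{8 + \frac{79}{8}} + 35441 \left(- \frac{1}{10810}\right) = - \frac{5543}{\frac{143}{8}} - \frac{35441}{10810} = \left(-5543\right) \frac{8}{143} - \frac{35441}{10810} = - \frac{44344}{143} - \frac{35441}{10810} = - \frac{484426703}{1545830}$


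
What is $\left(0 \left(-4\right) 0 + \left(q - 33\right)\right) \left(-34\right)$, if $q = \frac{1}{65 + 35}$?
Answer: $\frac{56083}{50} \approx 1121.7$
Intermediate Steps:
$q = \frac{1}{100} \approx 0.01$
$\left(0 \left(-4\right) 0 + \left(q - 33\right)\right) \left(-34\right) = \left(0 \left(-4\right) 0 + \left(\frac{1}{100} - 33\right)\right) \left(-34\right) = \left(0 \cdot 0 - \frac{3299}{100}\right) \left(-34\right) = \left(0 - \frac{3299}{100}\right) \left(-34\right) = \left(- \frac{3299}{100}\right) \left(-34\right) = \frac{56083}{50}$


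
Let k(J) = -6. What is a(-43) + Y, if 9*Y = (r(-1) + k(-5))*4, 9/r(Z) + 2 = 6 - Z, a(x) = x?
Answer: -673/15 ≈ -44.867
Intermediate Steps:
r(Z) = 9/(4 - Z) (r(Z) = 9/(-2 + (6 - Z)) = 9/(4 - Z))
Y = -28/15 (Y = ((-9/(-4 - 1) - 6)*4)/9 = ((-9/(-5) - 6)*4)/9 = ((-9*(-⅕) - 6)*4)/9 = ((9/5 - 6)*4)/9 = (-21/5*4)/9 = (⅑)*(-84/5) = -28/15 ≈ -1.8667)
a(-43) + Y = -43 - 28/15 = -673/15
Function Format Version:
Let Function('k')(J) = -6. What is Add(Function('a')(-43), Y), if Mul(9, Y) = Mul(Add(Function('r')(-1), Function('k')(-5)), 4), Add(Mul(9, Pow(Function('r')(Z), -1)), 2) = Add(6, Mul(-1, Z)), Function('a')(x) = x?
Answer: Rational(-673, 15) ≈ -44.867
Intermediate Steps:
Function('r')(Z) = Mul(9, Pow(Add(4, Mul(-1, Z)), -1)) (Function('r')(Z) = Mul(9, Pow(Add(-2, Add(6, Mul(-1, Z))), -1)) = Mul(9, Pow(Add(4, Mul(-1, Z)), -1)))
Y = Rational(-28, 15) (Y = Mul(Rational(1, 9), Mul(Add(Mul(-9, Pow(Add(-4, -1), -1)), -6), 4)) = Mul(Rational(1, 9), Mul(Add(Mul(-9, Pow(-5, -1)), -6), 4)) = Mul(Rational(1, 9), Mul(Add(Mul(-9, Rational(-1, 5)), -6), 4)) = Mul(Rational(1, 9), Mul(Add(Rational(9, 5), -6), 4)) = Mul(Rational(1, 9), Mul(Rational(-21, 5), 4)) = Mul(Rational(1, 9), Rational(-84, 5)) = Rational(-28, 15) ≈ -1.8667)
Add(Function('a')(-43), Y) = Add(-43, Rational(-28, 15)) = Rational(-673, 15)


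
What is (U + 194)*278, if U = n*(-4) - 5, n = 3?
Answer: 49206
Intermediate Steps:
U = -17 (U = 3*(-4) - 5 = -12 - 5 = -17)
(U + 194)*278 = (-17 + 194)*278 = 177*278 = 49206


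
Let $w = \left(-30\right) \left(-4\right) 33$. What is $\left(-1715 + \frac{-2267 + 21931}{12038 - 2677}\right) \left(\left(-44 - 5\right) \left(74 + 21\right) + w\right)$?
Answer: $\frac{11143943445}{9361} \approx 1.1905 \cdot 10^{6}$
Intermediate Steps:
$w = 3960$ ($w = 120 \cdot 33 = 3960$)
$\left(-1715 + \frac{-2267 + 21931}{12038 - 2677}\right) \left(\left(-44 - 5\right) \left(74 + 21\right) + w\right) = \left(-1715 + \frac{-2267 + 21931}{12038 - 2677}\right) \left(\left(-44 - 5\right) \left(74 + 21\right) + 3960\right) = \left(-1715 + \frac{19664}{9361}\right) \left(\left(-49\right) 95 + 3960\right) = \left(-1715 + 19664 \cdot \frac{1}{9361}\right) \left(-4655 + 3960\right) = \left(-1715 + \frac{19664}{9361}\right) \left(-695\right) = \left(- \frac{16034451}{9361}\right) \left(-695\right) = \frac{11143943445}{9361}$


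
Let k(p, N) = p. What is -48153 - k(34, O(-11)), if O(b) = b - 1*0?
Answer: -48187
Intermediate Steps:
O(b) = b (O(b) = b + 0 = b)
-48153 - k(34, O(-11)) = -48153 - 1*34 = -48153 - 34 = -48187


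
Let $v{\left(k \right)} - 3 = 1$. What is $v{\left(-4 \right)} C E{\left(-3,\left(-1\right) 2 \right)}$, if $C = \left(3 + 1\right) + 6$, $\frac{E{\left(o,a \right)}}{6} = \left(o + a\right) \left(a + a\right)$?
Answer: $4800$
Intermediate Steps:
$v{\left(k \right)} = 4$ ($v{\left(k \right)} = 3 + 1 = 4$)
$E{\left(o,a \right)} = 12 a \left(a + o\right)$ ($E{\left(o,a \right)} = 6 \left(o + a\right) \left(a + a\right) = 6 \left(a + o\right) 2 a = 6 \cdot 2 a \left(a + o\right) = 12 a \left(a + o\right)$)
$C = 10$ ($C = 4 + 6 = 10$)
$v{\left(-4 \right)} C E{\left(-3,\left(-1\right) 2 \right)} = 4 \cdot 10 \cdot 12 \left(\left(-1\right) 2\right) \left(\left(-1\right) 2 - 3\right) = 40 \cdot 12 \left(-2\right) \left(-2 - 3\right) = 40 \cdot 12 \left(-2\right) \left(-5\right) = 40 \cdot 120 = 4800$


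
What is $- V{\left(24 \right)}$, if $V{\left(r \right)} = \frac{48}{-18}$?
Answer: $\frac{8}{3} \approx 2.6667$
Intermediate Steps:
$V{\left(r \right)} = - \frac{8}{3}$ ($V{\left(r \right)} = 48 \left(- \frac{1}{18}\right) = - \frac{8}{3}$)
$- V{\left(24 \right)} = \left(-1\right) \left(- \frac{8}{3}\right) = \frac{8}{3}$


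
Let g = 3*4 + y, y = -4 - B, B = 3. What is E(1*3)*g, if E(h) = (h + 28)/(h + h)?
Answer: 155/6 ≈ 25.833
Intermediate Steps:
y = -7 (y = -4 - 1*3 = -4 - 3 = -7)
E(h) = (28 + h)/(2*h) (E(h) = (28 + h)/((2*h)) = (28 + h)*(1/(2*h)) = (28 + h)/(2*h))
g = 5 (g = 3*4 - 7 = 12 - 7 = 5)
E(1*3)*g = ((28 + 1*3)/(2*((1*3))))*5 = ((½)*(28 + 3)/3)*5 = ((½)*(⅓)*31)*5 = (31/6)*5 = 155/6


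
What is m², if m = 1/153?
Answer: 1/23409 ≈ 4.2719e-5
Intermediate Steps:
m = 1/153 ≈ 0.0065359
m² = (1/153)² = 1/23409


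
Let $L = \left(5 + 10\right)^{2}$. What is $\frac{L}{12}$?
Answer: $\frac{75}{4} \approx 18.75$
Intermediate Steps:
$L = 225$ ($L = 15^{2} = 225$)
$\frac{L}{12} = \frac{225}{12} = 225 \cdot \frac{1}{12} = \frac{75}{4}$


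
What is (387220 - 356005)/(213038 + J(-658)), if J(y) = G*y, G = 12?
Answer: 31215/205142 ≈ 0.15216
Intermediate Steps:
J(y) = 12*y
(387220 - 356005)/(213038 + J(-658)) = (387220 - 356005)/(213038 + 12*(-658)) = 31215/(213038 - 7896) = 31215/205142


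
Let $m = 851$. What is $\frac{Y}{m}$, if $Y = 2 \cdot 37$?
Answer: $\frac{2}{23} \approx 0.086957$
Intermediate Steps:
$Y = 74$
$\frac{Y}{m} = \frac{74}{851} = 74 \cdot \frac{1}{851} = \frac{2}{23}$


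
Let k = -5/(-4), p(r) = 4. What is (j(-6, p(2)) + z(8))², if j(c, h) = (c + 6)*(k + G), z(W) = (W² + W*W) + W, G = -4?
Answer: 18496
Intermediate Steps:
k = 5/4 (k = -5*(-¼) = 5/4 ≈ 1.2500)
z(W) = W + 2*W² (z(W) = (W² + W²) + W = 2*W² + W = W + 2*W²)
j(c, h) = -33/2 - 11*c/4 (j(c, h) = (c + 6)*(5/4 - 4) = (6 + c)*(-11/4) = -33/2 - 11*c/4)
(j(-6, p(2)) + z(8))² = ((-33/2 - 11/4*(-6)) + 8*(1 + 2*8))² = ((-33/2 + 33/2) + 8*(1 + 16))² = (0 + 8*17)² = (0 + 136)² = 136² = 18496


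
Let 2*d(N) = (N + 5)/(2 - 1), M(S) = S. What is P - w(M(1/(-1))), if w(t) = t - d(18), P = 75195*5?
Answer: 751975/2 ≈ 3.7599e+5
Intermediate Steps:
P = 375975
d(N) = 5/2 + N/2 (d(N) = ((N + 5)/(2 - 1))/2 = ((5 + N)/1)/2 = ((5 + N)*1)/2 = (5 + N)/2 = 5/2 + N/2)
w(t) = -23/2 + t (w(t) = t - (5/2 + (½)*18) = t - (5/2 + 9) = t - 1*23/2 = t - 23/2 = -23/2 + t)
P - w(M(1/(-1))) = 375975 - (-23/2 + 1/(-1)) = 375975 - (-23/2 - 1) = 375975 - 1*(-25/2) = 375975 + 25/2 = 751975/2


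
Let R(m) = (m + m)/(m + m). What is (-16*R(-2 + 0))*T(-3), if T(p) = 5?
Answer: -80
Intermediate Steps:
R(m) = 1 (R(m) = (2*m)/((2*m)) = (2*m)*(1/(2*m)) = 1)
(-16*R(-2 + 0))*T(-3) = -16*1*5 = -16*5 = -80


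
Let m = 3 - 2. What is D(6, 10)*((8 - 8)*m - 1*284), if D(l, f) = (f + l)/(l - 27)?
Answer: 4544/21 ≈ 216.38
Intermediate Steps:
D(l, f) = (f + l)/(-27 + l)
m = 1
D(6, 10)*((8 - 8)*m - 1*284) = ((10 + 6)/(-27 + 6))*((8 - 8)*1 - 1*284) = (16/(-21))*(0*1 - 284) = (-1/21*16)*(0 - 284) = -16/21*(-284) = 4544/21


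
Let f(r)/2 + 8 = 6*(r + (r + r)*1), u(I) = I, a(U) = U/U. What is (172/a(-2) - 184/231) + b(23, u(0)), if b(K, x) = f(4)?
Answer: 69116/231 ≈ 299.20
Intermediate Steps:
a(U) = 1
f(r) = -16 + 36*r (f(r) = -16 + 2*(6*(r + (r + r)*1)) = -16 + 2*(6*(r + (2*r)*1)) = -16 + 2*(6*(r + 2*r)) = -16 + 2*(6*(3*r)) = -16 + 2*(18*r) = -16 + 36*r)
b(K, x) = 128 (b(K, x) = -16 + 36*4 = -16 + 144 = 128)
(172/a(-2) - 184/231) + b(23, u(0)) = (172/1 - 184/231) + 128 = (172*1 - 184*1/231) + 128 = (172 - 184/231) + 128 = 39548/231 + 128 = 69116/231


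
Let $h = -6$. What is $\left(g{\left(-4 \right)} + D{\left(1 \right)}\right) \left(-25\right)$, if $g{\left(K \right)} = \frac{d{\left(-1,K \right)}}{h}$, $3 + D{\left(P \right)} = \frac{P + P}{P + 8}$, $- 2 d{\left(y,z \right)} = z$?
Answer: $\frac{700}{9} \approx 77.778$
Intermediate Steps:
$d{\left(y,z \right)} = - \frac{z}{2}$
$D{\left(P \right)} = -3 + \frac{2 P}{8 + P}$ ($D{\left(P \right)} = -3 + \frac{P + P}{P + 8} = -3 + \frac{2 P}{8 + P}$)
$g{\left(K \right)} = \frac{K}{12}$ ($g{\left(K \right)} = \frac{\left(- \frac{1}{2}\right) K}{-6} = - \frac{K}{2} \left(- \frac{1}{6}\right) = \frac{K}{12}$)
$\left(g{\left(-4 \right)} + D{\left(1 \right)}\right) \left(-25\right) = \left(\frac{1}{12} \left(-4\right) + \frac{-24 - 1}{8 + 1}\right) \left(-25\right) = \left(- \frac{1}{3} + \frac{-24 - 1}{9}\right) \left(-25\right) = \left(- \frac{1}{3} + \frac{1}{9} \left(-25\right)\right) \left(-25\right) = \left(- \frac{1}{3} - \frac{25}{9}\right) \left(-25\right) = \left(- \frac{28}{9}\right) \left(-25\right) = \frac{700}{9}$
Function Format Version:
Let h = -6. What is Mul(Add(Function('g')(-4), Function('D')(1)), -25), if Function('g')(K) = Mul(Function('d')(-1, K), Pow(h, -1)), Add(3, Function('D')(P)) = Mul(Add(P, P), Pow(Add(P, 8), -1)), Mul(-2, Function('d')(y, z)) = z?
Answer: Rational(700, 9) ≈ 77.778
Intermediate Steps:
Function('d')(y, z) = Mul(Rational(-1, 2), z)
Function('D')(P) = Add(-3, Mul(2, P, Pow(Add(8, P), -1))) (Function('D')(P) = Add(-3, Mul(Add(P, P), Pow(Add(P, 8), -1))) = Add(-3, Mul(Mul(2, P), Pow(Add(8, P), -1))) = Add(-3, Mul(2, P, Pow(Add(8, P), -1))))
Function('g')(K) = Mul(Rational(1, 12), K) (Function('g')(K) = Mul(Mul(Rational(-1, 2), K), Pow(-6, -1)) = Mul(Mul(Rational(-1, 2), K), Rational(-1, 6)) = Mul(Rational(1, 12), K))
Mul(Add(Function('g')(-4), Function('D')(1)), -25) = Mul(Add(Mul(Rational(1, 12), -4), Mul(Pow(Add(8, 1), -1), Add(-24, Mul(-1, 1)))), -25) = Mul(Add(Rational(-1, 3), Mul(Pow(9, -1), Add(-24, -1))), -25) = Mul(Add(Rational(-1, 3), Mul(Rational(1, 9), -25)), -25) = Mul(Add(Rational(-1, 3), Rational(-25, 9)), -25) = Mul(Rational(-28, 9), -25) = Rational(700, 9)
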